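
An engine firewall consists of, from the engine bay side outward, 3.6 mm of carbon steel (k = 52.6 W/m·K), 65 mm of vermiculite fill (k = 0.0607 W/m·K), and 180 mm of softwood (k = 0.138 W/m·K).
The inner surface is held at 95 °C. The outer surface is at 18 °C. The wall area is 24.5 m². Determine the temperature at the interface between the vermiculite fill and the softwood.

Series thermal resistances:
R_carbon steel = L/(kA) = 0.0036/(52.6×24.5) = 2.794×10^-6 K/W
R_vermiculite fill = L/(kA) = 0.065/(0.0607×24.5) = 0.04371 K/W
R_softwood = L/(kA) = 0.18/(0.138×24.5) = 0.05324 K/W
R_total = 0.09695 K/W;  Q = ΔT/R_total = 77/0.09695 = 794.2 W
T_interface = T_inner − Q·ΣR(inner→interface) = 95 − 794×0.04371

T ≈ 60.3 °C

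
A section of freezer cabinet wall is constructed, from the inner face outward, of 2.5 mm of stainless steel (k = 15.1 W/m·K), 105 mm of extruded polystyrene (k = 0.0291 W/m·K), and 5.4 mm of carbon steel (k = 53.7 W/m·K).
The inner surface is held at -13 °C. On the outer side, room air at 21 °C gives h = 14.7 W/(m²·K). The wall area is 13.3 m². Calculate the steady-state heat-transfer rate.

Q ≈ 123 W

Using the resistance-network approach (series):
R_stainless steel = L/(kA) = 0.0025/(15.1×13.3) = 1.245×10^-5 K/W
R_extruded polystyrene = L/(kA) = 0.105/(0.0291×13.3) = 0.2713 K/W
R_carbon steel = L/(kA) = 0.0054/(53.7×13.3) = 7.561×10^-6 K/W
R_outer film = 1/(h_o·A) = 1/(14.7×13.3) = 0.005115 K/W
R_total = 0.2764 K/W
Q = ΔT / R_total = 34 / 0.2764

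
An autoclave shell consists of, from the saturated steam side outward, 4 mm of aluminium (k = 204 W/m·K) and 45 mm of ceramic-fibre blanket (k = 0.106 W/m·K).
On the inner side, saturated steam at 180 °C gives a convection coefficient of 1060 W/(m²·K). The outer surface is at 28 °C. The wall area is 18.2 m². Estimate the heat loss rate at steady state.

Thermal resistances in series:
R_inner film = 1/(h_i·A) = 1/(1060×18.2) = 5.183×10^-5 K/W
R_aluminium = L/(kA) = 0.004/(204×18.2) = 1.077×10^-6 K/W
R_ceramic-fibre blanket = L/(kA) = 0.045/(0.106×18.2) = 0.02333 K/W
R_total = 0.02338 K/W
Q = ΔT / R_total = 152 / 0.02338

Q ≈ 6500 W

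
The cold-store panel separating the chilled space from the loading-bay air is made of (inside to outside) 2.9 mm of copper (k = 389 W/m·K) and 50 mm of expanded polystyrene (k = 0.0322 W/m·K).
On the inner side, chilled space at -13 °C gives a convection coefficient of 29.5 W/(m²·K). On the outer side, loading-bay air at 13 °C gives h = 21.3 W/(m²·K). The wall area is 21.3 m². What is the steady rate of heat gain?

Q ≈ 339 W

Model the wall as resistances in series:
R_inner film = 1/(h_i·A) = 1/(29.5×21.3) = 0.001591 K/W
R_copper = L/(kA) = 0.0029/(389×21.3) = 3.5×10^-7 K/W
R_expanded polystyrene = L/(kA) = 0.05/(0.0322×21.3) = 0.0729 K/W
R_outer film = 1/(h_o·A) = 1/(21.3×21.3) = 0.002204 K/W
R_total = 0.0767 K/W
Q = ΔT / R_total = 26 / 0.0767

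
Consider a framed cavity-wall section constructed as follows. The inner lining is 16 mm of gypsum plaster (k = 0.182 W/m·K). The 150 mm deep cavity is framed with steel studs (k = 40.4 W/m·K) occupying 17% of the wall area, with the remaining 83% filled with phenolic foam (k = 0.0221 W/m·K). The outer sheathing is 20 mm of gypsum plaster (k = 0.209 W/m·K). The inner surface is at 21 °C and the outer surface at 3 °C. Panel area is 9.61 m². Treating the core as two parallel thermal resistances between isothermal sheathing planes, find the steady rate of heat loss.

Q ≈ 842 W

Sheathing layers in series; stud and cavity paths in parallel between them.
R_inner = 0.016/(0.182×9.61) = 0.009148 K/W
R_stud  = 0.15/(40.4×0.17×9.61) = 0.002273 K/W
R_cav   = 0.15/(0.0221×0.83×9.61) = 0.8509 K/W
1/R_core = 1/R_stud + 1/R_cav → R_core = 0.002267 K/W
R_outer = 0.02/(0.209×9.61) = 0.009958 K/W
R_total = 0.02137 K/W
Q = ΔT/R_total = 18/0.02137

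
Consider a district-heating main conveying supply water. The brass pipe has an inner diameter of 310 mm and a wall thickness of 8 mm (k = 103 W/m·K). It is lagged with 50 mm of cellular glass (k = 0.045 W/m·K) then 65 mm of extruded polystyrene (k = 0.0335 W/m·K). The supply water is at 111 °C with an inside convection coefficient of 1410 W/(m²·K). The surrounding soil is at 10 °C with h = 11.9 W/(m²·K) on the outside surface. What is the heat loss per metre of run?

q′ ≈ 44.7 W/m

Radial resistances (cylindrical: R_cond = ln(r_o/r_i)/(2πkL), R_conv = 1/(h·2πrL)):
R_inner film = 1/(h_i·2πr₁L) = 1/(1410×2π×0.155×1) = 7.282×10^-4 K/W
R_brass pipe wall = ln(163/155)/(2π×103×1) = 7.776×10^-5 K/W
R_cellular glass = ln(213/163)/(2π×0.045×1) = 0.9462 K/W
R_extruded polystyrene = ln(278/213)/(2π×0.0335×1) = 1.265 K/W
R_outer film = 1/(h_o·2πr_oL) = 1/(11.9×2π×0.278×1) = 0.04811 K/W
R_total = 2.26 K/W
Q = ΔT/R_total = 101/2.26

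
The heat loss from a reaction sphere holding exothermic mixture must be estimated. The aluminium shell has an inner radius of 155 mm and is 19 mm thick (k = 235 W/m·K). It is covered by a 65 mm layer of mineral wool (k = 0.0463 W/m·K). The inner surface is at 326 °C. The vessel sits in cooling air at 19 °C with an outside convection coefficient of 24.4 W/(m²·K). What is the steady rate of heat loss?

For a spherical shell R = (1/r₁ − 1/r₂)/(4πk); film R = 1/(h·4πr²). In series:
R_aluminium shell = (1/0.155 − 1/0.174)/(4π×235) = 2.386×10^-4 K/W
R_mineral wool = (1/0.174 − 1/0.239)/(4π×0.0463) = 2.686 K/W
R_outer film = 1/(h·4πr_o²) = 1/(24.4×4π×0.239²) = 0.0571 K/W
R_total = 2.744 K/W
Q = ΔT/R_total = 307/2.744

Q ≈ 112 W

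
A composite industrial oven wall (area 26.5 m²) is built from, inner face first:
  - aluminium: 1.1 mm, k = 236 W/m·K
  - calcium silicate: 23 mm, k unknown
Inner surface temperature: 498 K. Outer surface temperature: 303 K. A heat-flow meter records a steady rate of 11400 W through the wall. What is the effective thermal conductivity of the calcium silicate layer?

k ≈ 0.0507 W/(m·K)

Thermal resistances in series:
R_aluminium = L/(kA) = 0.0011/(236×26.5) = 1.759×10^-7 K/W
Sum of known resistances R_other = 1.759×10^-7 K/W
Total R = ΔT/Q = 195/11400 = 0.01711 K/W
R_calcium silicate = R_total − R_other = 0.01711 K/W
k = L/(R·A) = 0.023/(0.01711×26.5)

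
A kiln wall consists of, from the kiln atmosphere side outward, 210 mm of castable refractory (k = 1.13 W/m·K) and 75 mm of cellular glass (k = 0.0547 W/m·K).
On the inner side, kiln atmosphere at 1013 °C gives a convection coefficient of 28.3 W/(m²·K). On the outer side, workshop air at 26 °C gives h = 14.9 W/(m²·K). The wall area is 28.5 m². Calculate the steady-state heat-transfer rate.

Q ≈ 17000 W

Model the wall as resistances in series:
R_inner film = 1/(h_i·A) = 1/(28.3×28.5) = 0.00124 K/W
R_castable refractory = L/(kA) = 0.21/(1.13×28.5) = 0.006521 K/W
R_cellular glass = L/(kA) = 0.075/(0.0547×28.5) = 0.04811 K/W
R_outer film = 1/(h_o·A) = 1/(14.9×28.5) = 0.002355 K/W
R_total = 0.05822 K/W
Q = ΔT / R_total = 987 / 0.05822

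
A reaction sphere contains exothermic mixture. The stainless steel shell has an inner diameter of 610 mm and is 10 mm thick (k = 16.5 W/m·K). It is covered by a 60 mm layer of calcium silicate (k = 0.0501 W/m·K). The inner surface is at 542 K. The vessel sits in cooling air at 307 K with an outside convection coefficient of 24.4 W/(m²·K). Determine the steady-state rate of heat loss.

Spherical conduction: R = (1/r_in − 1/r_out)/(4πk) per layer; series-sum.
R_stainless steel shell = (1/0.305 − 1/0.315)/(4π×16.5) = 5.02×10^-4 K/W
R_calcium silicate = (1/0.315 − 1/0.375)/(4π×0.0501) = 0.8068 K/W
R_outer film = 1/(h·4πr_o²) = 1/(24.4×4π×0.375²) = 0.02319 K/W
R_total = 0.8305 K/W
Q = ΔT/R_total = 235/0.8305

Q ≈ 283 W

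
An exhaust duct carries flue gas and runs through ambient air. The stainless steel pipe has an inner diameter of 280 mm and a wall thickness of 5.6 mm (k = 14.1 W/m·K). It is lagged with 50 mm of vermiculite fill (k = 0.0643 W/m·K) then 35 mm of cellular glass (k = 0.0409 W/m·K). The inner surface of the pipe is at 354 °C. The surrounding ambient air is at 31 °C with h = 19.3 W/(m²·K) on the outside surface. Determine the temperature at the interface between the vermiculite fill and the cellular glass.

Treating each annulus and film as a series resistance:
R_stainless steel pipe wall = ln(145.6/140)/(2π×14.1×1) = 4.427×10^-4 K/W
R_vermiculite fill = ln(195.6/145.6)/(2π×0.0643×1) = 0.7307 K/W
R_cellular glass = ln(230.6/195.6)/(2π×0.0409×1) = 0.6406 K/W
R_outer film = 1/(h_o·2πr_oL) = 1/(19.3×2π×0.2306×1) = 0.03576 K/W
R_total = 1.407 K/W
Q = ΔT/R_total = 323/1.407
Q = 229 W/m
T_interface = T_inner − Q·ΣR(inner→interface) = 354 − 229×0.7311

T ≈ 186 °C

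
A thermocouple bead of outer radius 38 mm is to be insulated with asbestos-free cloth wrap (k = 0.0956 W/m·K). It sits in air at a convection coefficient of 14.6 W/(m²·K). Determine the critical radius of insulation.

For a sphere r_cr = 2k/h = 2×0.0956/14.6
r_cr = 13.1 mm; since the bare radius (38 mm) is above r_cr, any added insulation will reduce heat loss.

r_cr ≈ 13.1 mm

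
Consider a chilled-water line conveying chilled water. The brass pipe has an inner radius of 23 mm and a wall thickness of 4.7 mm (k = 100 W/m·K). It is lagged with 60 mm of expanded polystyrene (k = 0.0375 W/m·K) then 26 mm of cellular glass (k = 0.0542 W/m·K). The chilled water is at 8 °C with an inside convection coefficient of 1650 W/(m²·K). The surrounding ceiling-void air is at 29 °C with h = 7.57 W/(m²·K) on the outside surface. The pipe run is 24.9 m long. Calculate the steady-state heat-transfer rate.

Per-layer cylindrical resistances, series-summed:
R_inner film = 1/(h_i·2πr₁L) = 1/(1650×2π×0.023×24.9) = 1.684×10^-4 K/W
R_brass pipe wall = ln(27.7/23)/(2π×100×24.9) = 1.188×10^-5 K/W
R_expanded polystyrene = ln(87.7/27.7)/(2π×0.0375×24.9) = 0.1964 K/W
R_cellular glass = ln(113.7/87.7)/(2π×0.0542×24.9) = 0.03062 K/W
R_outer film = 1/(h_o·2πr_oL) = 1/(7.57×2π×0.1137×24.9) = 0.007426 K/W
R_total = 0.2347 K/W
Q = ΔT/R_total = 21/0.2347

Q ≈ 89.5 W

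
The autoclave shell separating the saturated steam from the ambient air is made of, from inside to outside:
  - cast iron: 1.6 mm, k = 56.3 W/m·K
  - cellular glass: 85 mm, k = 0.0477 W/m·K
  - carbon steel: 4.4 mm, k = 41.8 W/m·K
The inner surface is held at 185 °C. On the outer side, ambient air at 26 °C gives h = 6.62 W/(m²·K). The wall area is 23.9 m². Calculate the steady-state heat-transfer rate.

Model the wall as resistances in series:
R_cast iron = L/(kA) = 0.0016/(56.3×23.9) = 1.189×10^-6 K/W
R_cellular glass = L/(kA) = 0.085/(0.0477×23.9) = 0.07456 K/W
R_carbon steel = L/(kA) = 0.0044/(41.8×23.9) = 4.404×10^-6 K/W
R_outer film = 1/(h_o·A) = 1/(6.62×23.9) = 0.00632 K/W
R_total = 0.08089 K/W
Q = ΔT / R_total = 159 / 0.08089

Q ≈ 1970 W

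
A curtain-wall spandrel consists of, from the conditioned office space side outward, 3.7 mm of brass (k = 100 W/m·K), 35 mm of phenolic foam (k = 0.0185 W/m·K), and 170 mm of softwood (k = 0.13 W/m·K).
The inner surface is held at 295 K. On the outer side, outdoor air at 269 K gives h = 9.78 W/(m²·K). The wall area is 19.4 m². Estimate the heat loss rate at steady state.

Q ≈ 153 W

Thermal resistances in series:
R_brass = L/(kA) = 0.0037/(100×19.4) = 1.907×10^-6 K/W
R_phenolic foam = L/(kA) = 0.035/(0.0185×19.4) = 0.09752 K/W
R_softwood = L/(kA) = 0.17/(0.13×19.4) = 0.06741 K/W
R_outer film = 1/(h_o·A) = 1/(9.78×19.4) = 0.005271 K/W
R_total = 0.1702 K/W
Q = ΔT / R_total = 26 / 0.1702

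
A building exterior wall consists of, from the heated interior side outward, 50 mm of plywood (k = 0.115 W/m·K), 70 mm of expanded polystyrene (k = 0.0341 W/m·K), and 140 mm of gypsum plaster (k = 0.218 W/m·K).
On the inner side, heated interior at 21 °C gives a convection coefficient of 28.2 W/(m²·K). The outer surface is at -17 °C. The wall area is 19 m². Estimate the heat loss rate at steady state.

Q ≈ 228 W

Series thermal resistances:
R_inner film = 1/(h_i·A) = 1/(28.2×19) = 0.001866 K/W
R_plywood = L/(kA) = 0.05/(0.115×19) = 0.02288 K/W
R_expanded polystyrene = L/(kA) = 0.07/(0.0341×19) = 0.108 K/W
R_gypsum plaster = L/(kA) = 0.14/(0.218×19) = 0.0338 K/W
R_total = 0.1666 K/W
Q = ΔT / R_total = 38 / 0.1666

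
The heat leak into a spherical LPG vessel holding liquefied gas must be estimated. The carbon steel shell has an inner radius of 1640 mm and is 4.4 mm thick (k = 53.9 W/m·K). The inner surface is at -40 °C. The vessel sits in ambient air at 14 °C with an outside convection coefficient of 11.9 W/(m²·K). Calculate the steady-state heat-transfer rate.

Q ≈ 21800 W

Each spherical layer contributes R = (1/r_i − 1/r_o)/(4πk):
R_carbon steel shell = (1/1.64 − 1/1.6444)/(4π×53.9) = 2.409×10^-6 K/W
R_outer film = 1/(h·4πr_o²) = 1/(11.9×4π×1.6444²) = 0.002473 K/W
R_total = 0.002475 K/W
Q = ΔT/R_total = 54/0.002475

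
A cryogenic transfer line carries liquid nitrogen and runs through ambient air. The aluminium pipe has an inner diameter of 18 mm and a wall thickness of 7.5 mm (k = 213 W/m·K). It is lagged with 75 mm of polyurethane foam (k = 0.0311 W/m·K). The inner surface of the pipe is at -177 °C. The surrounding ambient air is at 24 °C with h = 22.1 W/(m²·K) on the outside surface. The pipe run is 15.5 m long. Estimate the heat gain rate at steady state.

Q ≈ 352 W

Per-layer cylindrical resistances, series-summed:
R_aluminium pipe wall = ln(16.5/9)/(2π×213×15.5) = 2.922×10^-5 K/W
R_polyurethane foam = ln(91.5/16.5)/(2π×0.0311×15.5) = 0.5656 K/W
R_outer film = 1/(h_o·2πr_oL) = 1/(22.1×2π×0.0915×15.5) = 0.005078 K/W
R_total = 0.5707 K/W
Q = ΔT/R_total = 201/0.5707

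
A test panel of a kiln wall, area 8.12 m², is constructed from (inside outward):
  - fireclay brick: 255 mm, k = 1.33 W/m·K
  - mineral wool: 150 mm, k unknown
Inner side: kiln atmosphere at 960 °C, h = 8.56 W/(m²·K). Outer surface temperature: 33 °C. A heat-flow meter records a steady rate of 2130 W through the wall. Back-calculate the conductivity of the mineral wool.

k ≈ 0.0465 W/(m·K)

Using the resistance-network approach (series):
R_inner film = 1/(h_i·A) = 1/(8.56×8.12) = 0.01439 K/W
R_fireclay brick = L/(kA) = 0.255/(1.33×8.12) = 0.02361 K/W
Sum of known resistances R_other = 0.038 K/W
Total R = ΔT/Q = 927/2130 = 0.4352 K/W
R_mineral wool = R_total − R_other = 0.3972 K/W
k = L/(R·A) = 0.15/(0.3972×8.12)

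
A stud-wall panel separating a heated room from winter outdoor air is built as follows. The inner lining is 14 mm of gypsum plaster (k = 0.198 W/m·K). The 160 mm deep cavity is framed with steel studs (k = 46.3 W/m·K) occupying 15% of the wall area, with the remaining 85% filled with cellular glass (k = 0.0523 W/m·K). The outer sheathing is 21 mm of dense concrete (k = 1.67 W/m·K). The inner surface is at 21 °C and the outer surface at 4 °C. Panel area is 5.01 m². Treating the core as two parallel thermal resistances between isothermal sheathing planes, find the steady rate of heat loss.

Q ≈ 802 W

Sheathing layers in series; stud and cavity paths in parallel between them.
R_inner = 0.014/(0.198×5.01) = 0.01411 K/W
R_stud  = 0.16/(46.3×0.15×5.01) = 0.004598 K/W
R_cav   = 0.16/(0.0523×0.85×5.01) = 0.7184 K/W
1/R_core = 1/R_stud + 1/R_cav → R_core = 0.004569 K/W
R_outer = 0.021/(1.67×5.01) = 0.00251 K/W
R_total = 0.02119 K/W
Q = ΔT/R_total = 17/0.02119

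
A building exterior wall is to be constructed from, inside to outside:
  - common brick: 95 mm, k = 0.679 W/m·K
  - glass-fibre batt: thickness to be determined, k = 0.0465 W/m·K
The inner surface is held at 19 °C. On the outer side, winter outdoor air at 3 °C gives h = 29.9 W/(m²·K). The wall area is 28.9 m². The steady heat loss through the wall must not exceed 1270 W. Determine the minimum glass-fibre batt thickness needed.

L ≈ 8.87 mm

Using the resistance-network approach (series):
R_common brick = L/(kA) = 0.095/(0.679×28.9) = 0.004841 K/W
R_outer film = 1/(h_o·A) = 1/(29.9×28.9) = 0.001157 K/W
Sum of the known resistances R_other = 0.005998 K/W
Required total resistance R_tot = ΔT/Q_allow = 16/1270 = 0.0126 K/W
R_glass-fibre batt = R_tot − R_other = 0.0066 K/W
L = R·k·A = 0.0066×0.0465×28.9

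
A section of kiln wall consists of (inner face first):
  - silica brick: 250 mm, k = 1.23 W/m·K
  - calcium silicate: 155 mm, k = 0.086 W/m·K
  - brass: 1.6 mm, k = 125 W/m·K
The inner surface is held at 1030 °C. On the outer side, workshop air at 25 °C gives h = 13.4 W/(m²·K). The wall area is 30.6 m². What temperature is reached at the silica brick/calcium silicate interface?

Series thermal resistances:
R_silica brick = L/(kA) = 0.25/(1.23×30.6) = 0.006642 K/W
R_calcium silicate = L/(kA) = 0.155/(0.086×30.6) = 0.0589 K/W
R_brass = L/(kA) = 0.0016/(125×30.6) = 4.183×10^-7 K/W
R_outer film = 1/(h_o·A) = 1/(13.4×30.6) = 0.002439 K/W
R_total = 0.06798 K/W;  Q = ΔT/R_total = 1005/0.06798 = 14780 W
T_interface = T_inner − Q·ΣR(inner→interface) = 1030 − 14800×0.006642

T ≈ 932 °C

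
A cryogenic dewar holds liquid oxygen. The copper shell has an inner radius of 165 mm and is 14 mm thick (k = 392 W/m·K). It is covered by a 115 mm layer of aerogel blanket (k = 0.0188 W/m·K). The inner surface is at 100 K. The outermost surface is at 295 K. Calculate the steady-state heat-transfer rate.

Radial (spherical) resistances in series:
R_copper shell = (1/0.165 − 1/0.179)/(4π×392) = 9.623×10^-5 K/W
R_aerogel blanket = (1/0.179 − 1/0.294)/(4π×0.0188) = 9.25 K/W
R_total = 9.25 K/W
Q = ΔT/R_total = 195/9.25

Q ≈ 21.1 W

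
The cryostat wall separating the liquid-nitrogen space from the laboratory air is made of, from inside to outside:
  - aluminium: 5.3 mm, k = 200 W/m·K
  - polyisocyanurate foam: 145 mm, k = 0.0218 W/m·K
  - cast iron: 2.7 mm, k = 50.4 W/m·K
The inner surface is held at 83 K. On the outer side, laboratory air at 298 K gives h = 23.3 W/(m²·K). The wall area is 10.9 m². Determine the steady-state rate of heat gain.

Q ≈ 350 W

Series thermal resistances:
R_aluminium = L/(kA) = 0.0053/(200×10.9) = 2.431×10^-6 K/W
R_polyisocyanurate foam = L/(kA) = 0.145/(0.0218×10.9) = 0.6102 K/W
R_cast iron = L/(kA) = 0.0027/(50.4×10.9) = 4.915×10^-6 K/W
R_outer film = 1/(h_o·A) = 1/(23.3×10.9) = 0.003937 K/W
R_total = 0.6142 K/W
Q = ΔT / R_total = 215 / 0.6142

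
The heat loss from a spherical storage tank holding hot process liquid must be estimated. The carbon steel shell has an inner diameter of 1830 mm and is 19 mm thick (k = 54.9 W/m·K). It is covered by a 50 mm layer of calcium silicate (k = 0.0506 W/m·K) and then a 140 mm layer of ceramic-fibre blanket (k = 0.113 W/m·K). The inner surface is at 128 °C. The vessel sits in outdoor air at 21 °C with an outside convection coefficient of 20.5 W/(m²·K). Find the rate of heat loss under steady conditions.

Q ≈ 602 W

For a spherical shell R = (1/r₁ − 1/r₂)/(4πk); film R = 1/(h·4πr²). In series:
R_carbon steel shell = (1/0.915 − 1/0.934)/(4π×54.9) = 3.223×10^-5 K/W
R_calcium silicate = (1/0.934 − 1/0.984)/(4π×0.0506) = 0.08556 K/W
R_ceramic-fibre blanket = (1/0.984 − 1/1.124)/(4π×0.113) = 0.08914 K/W
R_outer film = 1/(h·4πr_o²) = 1/(20.5×4π×1.124²) = 0.003073 K/W
R_total = 0.1778 K/W
Q = ΔT/R_total = 107/0.1778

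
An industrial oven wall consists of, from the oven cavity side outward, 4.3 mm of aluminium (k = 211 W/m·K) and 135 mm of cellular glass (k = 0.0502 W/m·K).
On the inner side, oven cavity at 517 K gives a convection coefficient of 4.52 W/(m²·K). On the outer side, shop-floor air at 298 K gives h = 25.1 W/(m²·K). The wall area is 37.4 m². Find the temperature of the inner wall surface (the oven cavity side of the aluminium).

Series thermal resistances:
R_inner film = 1/(h_i·A) = 1/(4.52×37.4) = 0.005915 K/W
R_aluminium = L/(kA) = 0.0043/(211×37.4) = 5.449×10^-7 K/W
R_cellular glass = L/(kA) = 0.135/(0.0502×37.4) = 0.0719 K/W
R_outer film = 1/(h_o·A) = 1/(25.1×37.4) = 0.001065 K/W
R_total = 0.07889 K/W;  Q = ΔT/R_total = 219/0.07889 = 2776 W
T_interface = T_inner − Q·ΣR(inner→interface) = 517 − 2780×0.005915

T ≈ 501 K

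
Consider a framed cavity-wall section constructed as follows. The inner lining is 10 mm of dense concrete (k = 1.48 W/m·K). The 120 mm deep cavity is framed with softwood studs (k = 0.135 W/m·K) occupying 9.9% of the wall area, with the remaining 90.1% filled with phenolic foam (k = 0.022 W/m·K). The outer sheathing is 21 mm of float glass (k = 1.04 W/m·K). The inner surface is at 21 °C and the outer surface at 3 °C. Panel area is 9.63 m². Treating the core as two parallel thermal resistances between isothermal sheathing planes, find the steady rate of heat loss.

Sheathing layers in series; stud and cavity paths in parallel between them.
R_inner = 0.01/(1.48×9.63) = 7.016×10^-4 K/W
R_stud  = 0.12/(0.135×0.099×9.63) = 0.9324 K/W
R_cav   = 0.12/(0.022×0.901×9.63) = 0.6286 K/W
1/R_core = 1/R_stud + 1/R_cav → R_core = 0.3755 K/W
R_outer = 0.021/(1.04×9.63) = 0.002097 K/W
R_total = 0.3783 K/W
Q = ΔT/R_total = 18/0.3783

Q ≈ 47.6 W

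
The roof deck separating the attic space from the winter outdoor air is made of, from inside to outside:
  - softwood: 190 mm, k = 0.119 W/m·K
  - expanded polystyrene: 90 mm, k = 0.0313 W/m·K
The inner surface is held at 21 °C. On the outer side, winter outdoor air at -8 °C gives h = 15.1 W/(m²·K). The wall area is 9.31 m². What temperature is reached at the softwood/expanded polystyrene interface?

Thermal resistances in series:
R_softwood = L/(kA) = 0.19/(0.119×9.31) = 0.1715 K/W
R_expanded polystyrene = L/(kA) = 0.09/(0.0313×9.31) = 0.3089 K/W
R_outer film = 1/(h_o·A) = 1/(15.1×9.31) = 0.007113 K/W
R_total = 0.4875 K/W;  Q = ΔT/R_total = 29/0.4875 = 59.49 W
T_interface = T_inner − Q·ΣR(inner→interface) = 21 − 59.5×0.1715

T ≈ 10.8 °C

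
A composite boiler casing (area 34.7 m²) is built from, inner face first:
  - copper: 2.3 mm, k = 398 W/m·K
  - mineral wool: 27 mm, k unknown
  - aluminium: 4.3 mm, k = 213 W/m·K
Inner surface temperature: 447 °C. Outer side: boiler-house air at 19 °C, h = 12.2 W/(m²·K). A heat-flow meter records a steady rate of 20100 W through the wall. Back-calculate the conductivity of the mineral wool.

k ≈ 0.0411 W/(m·K)

Using the resistance-network approach (series):
R_copper = L/(kA) = 0.0023/(398×34.7) = 1.665×10^-7 K/W
R_aluminium = L/(kA) = 0.0043/(213×34.7) = 5.818×10^-7 K/W
R_outer film = 1/(h_o·A) = 1/(12.2×34.7) = 0.002362 K/W
Sum of known resistances R_other = 0.002363 K/W
Total R = ΔT/Q = 428/20100 = 0.02129 K/W
R_mineral wool = R_total − R_other = 0.01893 K/W
k = L/(R·A) = 0.027/(0.01893×34.7)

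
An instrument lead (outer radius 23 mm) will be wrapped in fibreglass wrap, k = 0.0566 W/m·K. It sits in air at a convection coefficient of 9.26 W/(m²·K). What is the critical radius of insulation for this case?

r_cr ≈ 6.11 mm

For a cylinder r_cr = k/h = 0.0566/9.26
r_cr = 6.11 mm; since the bare radius (23 mm) is above r_cr, any added insulation will reduce heat loss.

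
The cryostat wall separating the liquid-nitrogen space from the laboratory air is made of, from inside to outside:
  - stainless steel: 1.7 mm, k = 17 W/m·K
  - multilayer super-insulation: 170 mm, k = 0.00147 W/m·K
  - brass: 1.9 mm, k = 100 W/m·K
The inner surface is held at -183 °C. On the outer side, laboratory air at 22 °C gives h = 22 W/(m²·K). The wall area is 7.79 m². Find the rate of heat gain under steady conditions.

Using the resistance-network approach (series):
R_stainless steel = L/(kA) = 0.0017/(17×7.79) = 1.284×10^-5 K/W
R_multilayer super-insulation = L/(kA) = 0.17/(0.00147×7.79) = 14.85 K/W
R_brass = L/(kA) = 0.0019/(100×7.79) = 2.439×10^-6 K/W
R_outer film = 1/(h_o·A) = 1/(22×7.79) = 0.005835 K/W
R_total = 14.85 K/W
Q = ΔT / R_total = 205 / 14.85

Q ≈ 13.8 W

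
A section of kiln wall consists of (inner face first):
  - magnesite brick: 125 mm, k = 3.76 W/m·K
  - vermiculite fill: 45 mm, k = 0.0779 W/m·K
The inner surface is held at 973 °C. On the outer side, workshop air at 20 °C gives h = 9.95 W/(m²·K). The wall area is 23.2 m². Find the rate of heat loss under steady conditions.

Q ≈ 31100 W

Series thermal resistances:
R_magnesite brick = L/(kA) = 0.125/(3.76×23.2) = 0.001433 K/W
R_vermiculite fill = L/(kA) = 0.045/(0.0779×23.2) = 0.0249 K/W
R_outer film = 1/(h_o·A) = 1/(9.95×23.2) = 0.004332 K/W
R_total = 0.03066 K/W
Q = ΔT / R_total = 953 / 0.03066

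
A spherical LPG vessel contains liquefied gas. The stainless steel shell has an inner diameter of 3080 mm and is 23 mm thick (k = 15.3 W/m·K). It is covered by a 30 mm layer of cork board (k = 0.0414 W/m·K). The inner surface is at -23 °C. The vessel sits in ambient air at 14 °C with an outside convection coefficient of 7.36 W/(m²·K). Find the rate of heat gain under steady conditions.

Q ≈ 1350 W

Spherical conduction: R = (1/r_in − 1/r_out)/(4πk) per layer; series-sum.
R_stainless steel shell = (1/1.54 − 1/1.563)/(4π×15.3) = 4.97×10^-5 K/W
R_cork board = (1/1.563 − 1/1.593)/(4π×0.0414) = 0.02316 K/W
R_outer film = 1/(h·4πr_o²) = 1/(7.36×4π×1.593²) = 0.004261 K/W
R_total = 0.02747 K/W
Q = ΔT/R_total = 37/0.02747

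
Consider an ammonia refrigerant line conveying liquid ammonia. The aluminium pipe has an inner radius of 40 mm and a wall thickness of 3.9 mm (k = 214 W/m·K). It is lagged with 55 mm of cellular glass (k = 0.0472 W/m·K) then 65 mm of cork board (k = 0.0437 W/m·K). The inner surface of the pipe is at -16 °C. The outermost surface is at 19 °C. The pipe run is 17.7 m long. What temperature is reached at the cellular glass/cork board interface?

T ≈ 4.94 °C

Treating each annulus and film as a series resistance:
R_aluminium pipe wall = ln(43.9/40)/(2π×214×17.7) = 3.909×10^-6 K/W
R_cellular glass = ln(98.9/43.9)/(2π×0.0472×17.7) = 0.1547 K/W
R_cork board = ln(163.9/98.9)/(2π×0.0437×17.7) = 0.1039 K/W
R_total = 0.2587 K/W
Q = ΔT/R_total = 35/0.2587
Q = 135 W
T_interface = T_inner + Q·ΣR(inner→interface) = -16 + 135×0.1547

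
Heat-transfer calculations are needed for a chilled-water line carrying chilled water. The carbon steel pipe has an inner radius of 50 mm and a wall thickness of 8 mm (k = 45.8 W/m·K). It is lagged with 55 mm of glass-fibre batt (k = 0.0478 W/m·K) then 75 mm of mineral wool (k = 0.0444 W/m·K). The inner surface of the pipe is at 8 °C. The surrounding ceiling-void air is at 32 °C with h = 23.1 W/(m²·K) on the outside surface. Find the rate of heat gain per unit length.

q′ ≈ 5.88 W/m

Treating each annulus and film as a series resistance:
R_carbon steel pipe wall = ln(58/50)/(2π×45.8×1) = 5.158×10^-4 K/W
R_glass-fibre batt = ln(113/58)/(2π×0.0478×1) = 2.221 K/W
R_mineral wool = ln(188/113)/(2π×0.0444×1) = 1.825 K/W
R_outer film = 1/(h_o·2πr_oL) = 1/(23.1×2π×0.188×1) = 0.03665 K/W
R_total = 4.083 K/W
Q = ΔT/R_total = 24/4.083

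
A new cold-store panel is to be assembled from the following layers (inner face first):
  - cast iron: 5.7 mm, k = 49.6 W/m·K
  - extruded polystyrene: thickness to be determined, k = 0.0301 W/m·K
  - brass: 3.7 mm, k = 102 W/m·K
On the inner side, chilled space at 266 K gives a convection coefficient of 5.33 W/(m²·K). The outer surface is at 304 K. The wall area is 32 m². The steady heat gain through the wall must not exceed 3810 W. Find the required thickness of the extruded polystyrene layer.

Using the resistance-network approach (series):
R_inner film = 1/(h_i·A) = 1/(5.33×32) = 0.005863 K/W
R_cast iron = L/(kA) = 0.0057/(49.6×32) = 3.591×10^-6 K/W
R_brass = L/(kA) = 0.0037/(102×32) = 1.134×10^-6 K/W
Sum of the known resistances R_other = 0.005868 K/W
Required total resistance R_tot = ΔT/Q_allow = 38/3810 = 0.009974 K/W
R_extruded polystyrene = R_tot − R_other = 0.004106 K/W
L = R·k·A = 0.004106×0.0301×32

L ≈ 3.95 mm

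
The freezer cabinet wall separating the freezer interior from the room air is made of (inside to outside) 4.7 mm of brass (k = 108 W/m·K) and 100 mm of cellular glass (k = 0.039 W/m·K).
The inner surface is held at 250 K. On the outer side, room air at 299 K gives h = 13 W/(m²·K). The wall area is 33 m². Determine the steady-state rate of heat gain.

Model the wall as resistances in series:
R_brass = L/(kA) = 0.0047/(108×33) = 1.319×10^-6 K/W
R_cellular glass = L/(kA) = 0.1/(0.039×33) = 0.0777 K/W
R_outer film = 1/(h_o·A) = 1/(13×33) = 0.002331 K/W
R_total = 0.08003 K/W
Q = ΔT / R_total = 49 / 0.08003

Q ≈ 612 W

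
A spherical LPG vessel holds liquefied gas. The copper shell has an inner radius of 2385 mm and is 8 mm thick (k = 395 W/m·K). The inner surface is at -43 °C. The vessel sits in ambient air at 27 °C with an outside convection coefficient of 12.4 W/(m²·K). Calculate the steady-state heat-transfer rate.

For a spherical shell R = (1/r₁ − 1/r₂)/(4πk); film R = 1/(h·4πr²). In series:
R_copper shell = (1/2.385 − 1/2.393)/(4π×395) = 2.824×10^-7 K/W
R_outer film = 1/(h·4πr_o²) = 1/(12.4×4π×2.393²) = 0.001121 K/W
R_total = 0.001121 K/W
Q = ΔT/R_total = 70/0.001121

Q ≈ 62400 W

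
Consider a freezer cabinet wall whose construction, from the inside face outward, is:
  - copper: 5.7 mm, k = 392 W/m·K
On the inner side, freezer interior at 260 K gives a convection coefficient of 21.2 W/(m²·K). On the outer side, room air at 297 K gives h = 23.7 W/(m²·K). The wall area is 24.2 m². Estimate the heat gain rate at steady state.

Q ≈ 10000 W

Using the resistance-network approach (series):
R_inner film = 1/(h_i·A) = 1/(21.2×24.2) = 0.001949 K/W
R_copper = L/(kA) = 0.0057/(392×24.2) = 6.009×10^-7 K/W
R_outer film = 1/(h_o·A) = 1/(23.7×24.2) = 0.001744 K/W
R_total = 0.003693 K/W
Q = ΔT / R_total = 37 / 0.003693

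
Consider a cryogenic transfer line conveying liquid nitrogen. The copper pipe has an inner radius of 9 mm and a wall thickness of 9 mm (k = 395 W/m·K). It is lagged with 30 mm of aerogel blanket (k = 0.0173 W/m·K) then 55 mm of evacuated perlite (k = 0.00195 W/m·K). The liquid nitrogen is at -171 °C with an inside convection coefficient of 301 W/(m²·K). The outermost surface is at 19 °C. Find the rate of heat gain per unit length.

Per-layer cylindrical resistances, series-summed:
R_inner film = 1/(h_i·2πr₁L) = 1/(301×2π×0.009×1) = 0.05875 K/W
R_copper pipe wall = ln(18/9)/(2π×395×1) = 2.793×10^-4 K/W
R_aerogel blanket = ln(48/18)/(2π×0.0173×1) = 9.023 K/W
R_evacuated perlite = ln(103/48)/(2π×0.00195×1) = 62.32 K/W
R_total = 71.4 K/W
Q = ΔT/R_total = 190/71.4

q′ ≈ 2.66 W/m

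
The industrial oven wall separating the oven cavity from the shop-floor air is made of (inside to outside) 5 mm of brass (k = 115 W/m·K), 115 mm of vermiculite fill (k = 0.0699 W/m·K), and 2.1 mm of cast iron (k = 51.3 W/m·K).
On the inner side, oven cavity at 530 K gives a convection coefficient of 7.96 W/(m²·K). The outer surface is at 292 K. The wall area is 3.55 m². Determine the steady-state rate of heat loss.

Q ≈ 477 W

Thermal resistances in series:
R_inner film = 1/(h_i·A) = 1/(7.96×3.55) = 0.03539 K/W
R_brass = L/(kA) = 0.005/(115×3.55) = 1.225×10^-5 K/W
R_vermiculite fill = L/(kA) = 0.115/(0.0699×3.55) = 0.4634 K/W
R_cast iron = L/(kA) = 0.0021/(51.3×3.55) = 1.153×10^-5 K/W
R_total = 0.4989 K/W
Q = ΔT / R_total = 238 / 0.4989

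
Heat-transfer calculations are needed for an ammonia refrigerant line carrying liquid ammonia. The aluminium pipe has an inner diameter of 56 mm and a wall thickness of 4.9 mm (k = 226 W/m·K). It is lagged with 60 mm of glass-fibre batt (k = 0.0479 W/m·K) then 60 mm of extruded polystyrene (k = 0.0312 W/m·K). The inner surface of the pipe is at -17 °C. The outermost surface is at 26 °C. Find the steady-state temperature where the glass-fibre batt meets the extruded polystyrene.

Treating each annulus and film as a series resistance:
R_aluminium pipe wall = ln(32.9/28)/(2π×226×1) = 1.136×10^-4 K/W
R_glass-fibre batt = ln(92.9/32.9)/(2π×0.0479×1) = 3.449 K/W
R_extruded polystyrene = ln(152.9/92.9)/(2π×0.0312×1) = 2.542 K/W
R_total = 5.991 K/W
Q = ΔT/R_total = 43/5.991
Q = 7.18 W/m
T_interface = T_inner + Q·ΣR(inner→interface) = -17 + 7.18×3.449

T ≈ 7.76 °C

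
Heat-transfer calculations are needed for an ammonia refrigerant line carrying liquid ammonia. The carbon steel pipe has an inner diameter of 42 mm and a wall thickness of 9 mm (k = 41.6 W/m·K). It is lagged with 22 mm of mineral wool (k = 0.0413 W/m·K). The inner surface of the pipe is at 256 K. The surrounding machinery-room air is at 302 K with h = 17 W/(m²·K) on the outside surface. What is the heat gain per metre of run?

q′ ≈ 20 W/m

Treating each annulus and film as a series resistance:
R_carbon steel pipe wall = ln(30/21)/(2π×41.6×1) = 0.001365 K/W
R_mineral wool = ln(52/30)/(2π×0.0413×1) = 2.12 K/W
R_outer film = 1/(h_o·2πr_oL) = 1/(17×2π×0.052×1) = 0.18 K/W
R_total = 2.301 K/W
Q = ΔT/R_total = 46/2.301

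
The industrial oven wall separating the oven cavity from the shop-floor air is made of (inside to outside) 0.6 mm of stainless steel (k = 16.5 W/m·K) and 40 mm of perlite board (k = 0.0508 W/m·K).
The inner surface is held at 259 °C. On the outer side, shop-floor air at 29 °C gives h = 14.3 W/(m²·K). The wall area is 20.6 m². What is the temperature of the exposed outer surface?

T ≈ 47.8 °C

Treating each layer as a thermal resistance in series:
R_stainless steel = L/(kA) = 0.0006/(16.5×20.6) = 1.765×10^-6 K/W
R_perlite board = L/(kA) = 0.04/(0.0508×20.6) = 0.03822 K/W
R_outer film = 1/(h_o·A) = 1/(14.3×20.6) = 0.003395 K/W
R_total = 0.04162 K/W;  Q = ΔT/R_total = 230/0.04162 = 5526 W
T_interface = T_inner − Q·ΣR(inner→interface) = 259 − 5530×0.03823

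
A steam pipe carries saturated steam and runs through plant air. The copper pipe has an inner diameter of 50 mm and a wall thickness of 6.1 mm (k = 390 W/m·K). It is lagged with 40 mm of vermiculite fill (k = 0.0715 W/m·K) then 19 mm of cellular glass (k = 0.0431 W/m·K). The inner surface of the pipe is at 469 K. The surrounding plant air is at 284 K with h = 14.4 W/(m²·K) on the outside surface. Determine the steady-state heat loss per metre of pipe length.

Cylindrical conduction, so R = ln(r₂/r₁)/(2πkL) per layer, in series:
R_copper pipe wall = ln(31.1/25)/(2π×390×1) = 8.91×10^-5 K/W
R_vermiculite fill = ln(71.1/31.1)/(2π×0.0715×1) = 1.841 K/W
R_cellular glass = ln(90.1/71.1)/(2π×0.0431×1) = 0.8746 K/W
R_outer film = 1/(h_o·2πr_oL) = 1/(14.4×2π×0.0901×1) = 0.1227 K/W
R_total = 2.838 K/W
Q = ΔT/R_total = 185/2.838

q′ ≈ 65.2 W/m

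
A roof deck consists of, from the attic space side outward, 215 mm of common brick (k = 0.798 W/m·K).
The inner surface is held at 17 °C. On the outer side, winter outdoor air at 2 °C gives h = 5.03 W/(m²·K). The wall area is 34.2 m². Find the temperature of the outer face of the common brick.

T ≈ 8.37 °C

Series thermal resistances:
R_common brick = L/(kA) = 0.215/(0.798×34.2) = 0.007878 K/W
R_outer film = 1/(h_o·A) = 1/(5.03×34.2) = 0.005813 K/W
R_total = 0.01369 K/W;  Q = ΔT/R_total = 15/0.01369 = 1096 W
T_interface = T_inner − Q·ΣR(inner→interface) = 17 − 1100×0.007878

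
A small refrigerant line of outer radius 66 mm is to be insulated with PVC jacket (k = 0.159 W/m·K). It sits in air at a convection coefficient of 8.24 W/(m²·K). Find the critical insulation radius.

For a cylinder r_cr = k/h = 0.159/8.24
r_cr = 19.3 mm; since the bare radius (66 mm) is above r_cr, any added insulation will reduce heat loss.

r_cr ≈ 19.3 mm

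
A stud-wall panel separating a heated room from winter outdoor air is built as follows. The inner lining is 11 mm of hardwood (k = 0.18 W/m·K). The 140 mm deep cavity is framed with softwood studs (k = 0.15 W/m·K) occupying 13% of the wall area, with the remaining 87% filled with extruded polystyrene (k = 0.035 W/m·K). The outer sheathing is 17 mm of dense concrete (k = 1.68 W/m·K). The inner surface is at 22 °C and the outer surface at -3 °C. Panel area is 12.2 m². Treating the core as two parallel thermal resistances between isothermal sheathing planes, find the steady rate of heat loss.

Sheathing layers in series; stud and cavity paths in parallel between them.
R_inner = 0.011/(0.18×12.2) = 0.005009 K/W
R_stud  = 0.14/(0.15×0.13×12.2) = 0.5885 K/W
R_cav   = 0.14/(0.035×0.87×12.2) = 0.3769 K/W
1/R_core = 1/R_stud + 1/R_cav → R_core = 0.2297 K/W
R_outer = 0.017/(1.68×12.2) = 8.294×10^-4 K/W
R_total = 0.2356 K/W
Q = ΔT/R_total = 25/0.2356

Q ≈ 106 W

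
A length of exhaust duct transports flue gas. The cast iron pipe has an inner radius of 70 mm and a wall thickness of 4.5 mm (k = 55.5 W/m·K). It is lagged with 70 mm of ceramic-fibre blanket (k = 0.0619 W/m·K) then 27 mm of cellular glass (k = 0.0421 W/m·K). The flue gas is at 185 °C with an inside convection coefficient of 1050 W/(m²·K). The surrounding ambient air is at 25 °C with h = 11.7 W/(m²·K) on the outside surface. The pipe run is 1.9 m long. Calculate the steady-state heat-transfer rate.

For a radial system each layer contributes R = ln(r_out/r_in)/(2πkL); films add R = 1/(hA).
R_inner film = 1/(h_i·2πr₁L) = 1/(1050×2π×0.07×1.9) = 0.00114 K/W
R_cast iron pipe wall = ln(74.5/70)/(2π×55.5×1.9) = 9.403×10^-5 K/W
R_ceramic-fibre blanket = ln(144.5/74.5)/(2π×0.0619×1.9) = 0.8965 K/W
R_cellular glass = ln(171.5/144.5)/(2π×0.0421×1.9) = 0.3408 K/W
R_outer film = 1/(h_o·2πr_oL) = 1/(11.7×2π×0.1715×1.9) = 0.04175 K/W
R_total = 1.28 K/W
Q = ΔT/R_total = 160/1.28

Q ≈ 125 W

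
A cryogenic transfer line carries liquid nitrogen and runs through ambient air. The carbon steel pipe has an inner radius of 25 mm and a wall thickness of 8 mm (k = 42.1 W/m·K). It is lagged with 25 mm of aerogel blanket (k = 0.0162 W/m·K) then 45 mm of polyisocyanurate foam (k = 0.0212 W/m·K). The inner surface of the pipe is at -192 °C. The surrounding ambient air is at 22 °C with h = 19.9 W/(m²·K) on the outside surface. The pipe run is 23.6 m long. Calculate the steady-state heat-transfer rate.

Per-layer cylindrical resistances, series-summed:
R_carbon steel pipe wall = ln(33/25)/(2π×42.1×23.6) = 4.447×10^-5 K/W
R_aerogel blanket = ln(58/33)/(2π×0.0162×23.6) = 0.2348 K/W
R_polyisocyanurate foam = ln(103/58)/(2π×0.0212×23.6) = 0.1827 K/W
R_outer film = 1/(h_o·2πr_oL) = 1/(19.9×2π×0.103×23.6) = 0.00329 K/W
R_total = 0.4208 K/W
Q = ΔT/R_total = 214/0.4208

Q ≈ 509 W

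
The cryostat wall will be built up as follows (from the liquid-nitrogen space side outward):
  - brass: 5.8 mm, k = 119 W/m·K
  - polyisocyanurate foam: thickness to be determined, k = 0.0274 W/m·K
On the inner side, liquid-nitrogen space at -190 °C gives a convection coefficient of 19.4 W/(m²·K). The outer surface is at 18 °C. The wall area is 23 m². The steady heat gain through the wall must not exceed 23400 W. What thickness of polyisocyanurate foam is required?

L ≈ 4.19 mm

Model the wall as resistances in series:
R_inner film = 1/(h_i·A) = 1/(19.4×23) = 0.002241 K/W
R_brass = L/(kA) = 0.0058/(119×23) = 2.119×10^-6 K/W
Sum of the known resistances R_other = 0.002243 K/W
Required total resistance R_tot = ΔT/Q_allow = 208/23400 = 0.008889 K/W
R_polyisocyanurate foam = R_tot − R_other = 0.006646 K/W
L = R·k·A = 0.006646×0.0274×23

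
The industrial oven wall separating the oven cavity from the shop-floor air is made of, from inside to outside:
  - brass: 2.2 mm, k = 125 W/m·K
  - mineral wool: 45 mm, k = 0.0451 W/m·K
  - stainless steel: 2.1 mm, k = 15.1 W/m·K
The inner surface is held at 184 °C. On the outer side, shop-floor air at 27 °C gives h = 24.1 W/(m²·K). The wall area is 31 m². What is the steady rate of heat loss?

Model the wall as resistances in series:
R_brass = L/(kA) = 0.0022/(125×31) = 5.677×10^-7 K/W
R_mineral wool = L/(kA) = 0.045/(0.0451×31) = 0.03219 K/W
R_stainless steel = L/(kA) = 0.0021/(15.1×31) = 4.486×10^-6 K/W
R_outer film = 1/(h_o·A) = 1/(24.1×31) = 0.001339 K/W
R_total = 0.03353 K/W
Q = ΔT / R_total = 157 / 0.03353

Q ≈ 4680 W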